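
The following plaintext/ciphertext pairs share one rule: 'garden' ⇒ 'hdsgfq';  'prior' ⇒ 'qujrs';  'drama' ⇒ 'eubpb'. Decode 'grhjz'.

foggy

Shifts by position in garden: pos 0: g→h (+1), pos 1: a→d (+3), pos 2: r→s (+1), pos 3: d→g (+3) — repeating every 2. A repeating key of period 2 is used — shifts +1, +3 over and over.
Reversing it on grhjz: g−1=f, r−3=o, h−1=g, j−3=g, z−1=y.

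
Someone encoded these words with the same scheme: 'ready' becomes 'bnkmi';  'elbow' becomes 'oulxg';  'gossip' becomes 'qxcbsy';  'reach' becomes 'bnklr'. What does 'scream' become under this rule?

Shifts by position in ready: pos 0: r→b (+10), pos 1: e→n (+9), pos 2: a→k (+10), pos 3: d→m (+9) — repeating every 2. It's a Vigenère-style cipher with numeric key [10,9]: position i shifts by key[i mod 2].
On scream: s+10=c, c+9=l, r+10=b, e+9=n, a+10=k, m+9=v.

clbnkv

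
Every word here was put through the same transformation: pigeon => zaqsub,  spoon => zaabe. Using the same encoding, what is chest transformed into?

feqto

The output letters match the input read backwards, each shifted +12: pigeon reversed is noegip. The word is reversed, then every letter is shifted forward by 12.
Applying it to chest: reverse → tsehc; then shift: t+12=f, s+12=e, e+12=q, h+12=t, c+12=o.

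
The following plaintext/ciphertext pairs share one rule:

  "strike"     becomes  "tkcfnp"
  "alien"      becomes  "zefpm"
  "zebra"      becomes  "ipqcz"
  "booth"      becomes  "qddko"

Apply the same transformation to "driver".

s(18)→t(19) and t(19)→k(10) fit y≡17x+25 (mod 26); the inverse of 17 mod 26 is 23. Each letter's alphabet position (a=0..z=25) is mapped through 17·x+25 mod 26 — an affine cipher.
On driver: d(3)→17·3+25≡24=y; r(17)→17·17+25≡2=c; i(8)→17·8+25≡5=f; v(21)→17·21+25≡18=s; e(4)→17·4+25≡15=p; r(17)→17·17+25≡2=c (all mod 26).

ycfspc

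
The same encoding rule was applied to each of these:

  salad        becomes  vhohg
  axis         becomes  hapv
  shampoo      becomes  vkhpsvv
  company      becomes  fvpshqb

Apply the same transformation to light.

The shift depends on letter class: consonant s→v is +3, but vowel a→h is +7. Two shifts are in play — +7 for a/e/i/o/u, +3 for every other letter.
For light: l(cons)+3=o, i(vowel)+7=p, g(cons)+3=j, h(cons)+3=k, t(cons)+3=w.

opjkw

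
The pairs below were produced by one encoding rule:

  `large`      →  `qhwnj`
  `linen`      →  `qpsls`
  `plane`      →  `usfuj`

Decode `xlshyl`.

Shifts by position in large: pos 0: l→q (+5), pos 1: a→h (+7), pos 2: r→w (+5), pos 3: g→n (+7) — repeating every 2. A repeating key of period 2 is used — shifts +5, +7 over and over.
Decoding xlshyl: x−5=s, l−7=e, s−5=n, h−7=a, y−5=t, l−7=e.

senate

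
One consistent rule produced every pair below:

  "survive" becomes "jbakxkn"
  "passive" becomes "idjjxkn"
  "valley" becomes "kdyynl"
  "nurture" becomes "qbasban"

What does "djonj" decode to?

Treating letters as 0–25, the rule is x ↦ 9x + 3 (mod 26).
Undoing it on djonj: d(3)→3·(3−3)≡0=a; j(9)→3·(9−3)≡18=s; o(14)→3·(14−3)≡7=h; n(13)→3·(13−3)≡4=e; j(9)→3·(9−3)≡18=s (all mod 26).

ashes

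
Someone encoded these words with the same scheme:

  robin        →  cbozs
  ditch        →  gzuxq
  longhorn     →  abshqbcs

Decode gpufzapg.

detailed

Each letter's alphabet position (a=0..z=25) is mapped through 9·x+5 mod 26 — an affine cipher.
Undoing it on gpufzapg: g(6)→3·(6−5)≡3=d; p(15)→3·(15−5)≡4=e; u(20)→3·(20−5)≡19=t; f(5)→3·(5−5)≡0=a; z(25)→3·(25−5)≡8=i; a(0)→3·(0−5)≡11=l; p(15)→3·(15−5)≡4=e; g(6)→3·(6−5)≡3=d (all mod 26).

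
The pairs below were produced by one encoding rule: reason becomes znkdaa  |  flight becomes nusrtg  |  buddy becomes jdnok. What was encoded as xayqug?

profit

In reason: r→z is +8, e→n is +9, a→k is +10, s→d is +11 — the shift increases by 1 each position. Letter i (0-indexed) is shifted by i+8, so successive shifts are 8, 9, 10, ….
Reversing it on xayqug: x−8=p, a−9=r, y−10=o, q−11=f, u−12=i, g−13=t.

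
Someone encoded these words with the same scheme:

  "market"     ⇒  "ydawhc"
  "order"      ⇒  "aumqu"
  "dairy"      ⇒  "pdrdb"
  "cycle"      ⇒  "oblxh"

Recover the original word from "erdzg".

Shifts by position in market: pos 0: m→y (+12), pos 1: a→d (+3), pos 2: r→a (+9), pos 3: k→w (+12), pos 4: e→h (+3), pos 5: t→c (+9) — repeating every 3. The shifts repeat in a cycle of length 3: positions 0,1,… shift by +12, +3, +9, then the pattern repeats.
Decoding erdzg: e−12=s, r−3=o, d−9=u, z−12=n, g−3=d.

sound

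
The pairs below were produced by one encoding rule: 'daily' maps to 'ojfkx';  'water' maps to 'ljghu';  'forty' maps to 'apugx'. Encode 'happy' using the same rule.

mjiix

d(3)→o(14) and a(0)→j(9) fit y≡19x+9 (mod 26); the inverse of 19 mod 26 is 11. This is an affine cipher: with a=0,…,z=25, each position x becomes (19x+9) mod 26.
On happy: h(7)→19·7+9≡12=m; a(0)→19·0+9≡9=j; p(15)→19·15+9≡8=i; p(15)→19·15+9≡8=i; y(24)→19·24+9≡23=x (all mod 26).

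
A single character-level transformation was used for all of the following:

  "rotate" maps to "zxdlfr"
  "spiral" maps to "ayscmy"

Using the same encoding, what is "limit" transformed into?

Letter i (0-indexed) is shifted by i+8, so successive shifts are 8, 9, 10, ….
Applying it to limit: l+8=t, i+9=r, m+10=w, i+11=t, t+12=f.

trwtf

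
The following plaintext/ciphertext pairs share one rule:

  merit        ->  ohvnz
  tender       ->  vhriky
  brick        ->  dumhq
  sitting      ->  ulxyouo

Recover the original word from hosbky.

In merit: m→o is +2, e→h is +3, r→v is +4, i→n is +5 — the shift increases by 1 each position. Each letter shifts forward by (position + 2), i.e. 2, 3, 4, … — the shift grows by one for each successive letter.
Decoding hosbky: h−2=f, o−3=l, s−4=o, b−5=w, k−6=e, y−7=r.

flower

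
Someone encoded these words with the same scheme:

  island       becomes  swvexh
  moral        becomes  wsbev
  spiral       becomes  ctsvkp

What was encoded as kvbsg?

Shifts by position in island: pos 0: i→s (+10), pos 1: s→w (+4), pos 2: l→v (+10), pos 3: a→e (+4) — repeating every 2. A repeating key of period 2 is used — shifts +10, +4 over and over.
Reversing it on kvbsg: k−10=a, v−4=r, b−10=r, s−4=o, g−10=w.

arrow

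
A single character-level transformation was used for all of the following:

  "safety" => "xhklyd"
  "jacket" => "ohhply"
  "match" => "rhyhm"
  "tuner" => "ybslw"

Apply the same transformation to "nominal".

svrpshq

The shift depends on letter class: consonant s→x is +5, but vowel a→h is +7. Two shifts are in play — +7 for a/e/i/o/u, +5 for every other letter.
On nominal: n(cons)+5=s, o(vowel)+7=v, m(cons)+5=r, i(vowel)+7=p, n(cons)+5=s, a(vowel)+7=h, l(cons)+5=q.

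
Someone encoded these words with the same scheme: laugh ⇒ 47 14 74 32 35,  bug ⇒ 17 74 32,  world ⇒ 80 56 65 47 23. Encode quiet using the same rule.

l(#12)→47 and a(#1)→14: differences scale by 3, so n = 3·pos + 11. The formula is n = 3×(alphabet index, a=1) + 11.
On quiet: q=17→62, u=21→74, i=9→38, e=5→26, t=20→71.

62 74 38 26 71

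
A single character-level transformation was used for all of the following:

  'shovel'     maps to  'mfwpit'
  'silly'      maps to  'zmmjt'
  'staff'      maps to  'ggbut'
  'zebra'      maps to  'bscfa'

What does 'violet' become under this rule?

The output letters match the input read backwards, each shifted +1: shovel reversed is levohs. The word is reversed, then every letter is shifted forward by 1.
For violet: reverse → teloiv; then shift: t+1=u, e+1=f, l+1=m, o+1=p, i+1=j, v+1=w.

ufmpjw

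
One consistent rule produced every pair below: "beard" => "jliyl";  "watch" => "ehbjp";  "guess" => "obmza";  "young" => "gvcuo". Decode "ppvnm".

hinge

Shifts by position in beard: pos 0: b→j (+8), pos 1: e→l (+7), pos 2: a→i (+8), pos 3: r→y (+7) — repeating every 2. The shifts repeat in a cycle of length 2: positions 0,1,… shift by +8, +7, then the pattern repeats.
Reversing it on ppvnm: p−8=h, p−7=i, v−8=n, n−7=g, m−8=e.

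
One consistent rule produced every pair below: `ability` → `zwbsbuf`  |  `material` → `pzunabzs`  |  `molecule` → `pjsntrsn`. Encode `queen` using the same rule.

a(0)→z(25) and b(1)→w(22) fit y≡23x+25 (mod 26); the inverse of 23 mod 26 is 17. Each letter's alphabet position (a=0..z=25) is mapped through 23·x+25 mod 26 — an affine cipher.
For queen: q(16)→23·16+25≡3=d; u(20)→23·20+25≡17=r; e(4)→23·4+25≡13=n; e(4)→23·4+25≡13=n; n(13)→23·13+25≡12=m (all mod 26).

drnnm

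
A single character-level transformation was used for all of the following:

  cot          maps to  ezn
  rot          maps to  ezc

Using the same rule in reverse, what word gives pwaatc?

The output letters match the input read backwards, each shifted +11: cot reversed is toc. Two steps: reverse the string, then apply a Caesar shift of +11.
Decoding pwaatc: shift back: p−11=e, w−11=l, a−11=p, a−11=p, t−11=i, c−11=r → elppir; then reverse → ripple.

ripple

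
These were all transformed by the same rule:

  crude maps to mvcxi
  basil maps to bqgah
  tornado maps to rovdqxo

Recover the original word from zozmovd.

popcorn

c(2)→m(12) and r(17)→v(21) fit y≡11x+16 (mod 26); the inverse of 11 mod 26 is 19. Each letter's alphabet position (a=0..z=25) is mapped through 11·x+16 mod 26 — an affine cipher.
Undoing it on zozmovd: z(25)→19·(25−16)≡15=p; o(14)→19·(14−16)≡14=o; z(25)→19·(25−16)≡15=p; m(12)→19·(12−16)≡2=c; o(14)→19·(14−16)≡14=o; v(21)→19·(21−16)≡17=r; d(3)→19·(3−16)≡13=n (all mod 26).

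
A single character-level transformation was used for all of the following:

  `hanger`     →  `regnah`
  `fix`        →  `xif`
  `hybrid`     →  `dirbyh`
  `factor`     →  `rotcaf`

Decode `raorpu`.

The output letters match the input read backwards: hanger reversed is regnah. It's just the letters in reverse order.
Reversing it on raorpu: then reverse → uproar.

uproar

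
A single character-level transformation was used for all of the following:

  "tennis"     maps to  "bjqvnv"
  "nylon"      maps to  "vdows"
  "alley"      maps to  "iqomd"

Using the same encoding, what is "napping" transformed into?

It's a Vigenère-style cipher with numeric key [8,5,3]: position i shifts by key[i mod 3].
On napping: n+8=v, a+5=f, p+3=s, p+8=x, i+5=n, n+3=q, g+8=o.

vfsxnqo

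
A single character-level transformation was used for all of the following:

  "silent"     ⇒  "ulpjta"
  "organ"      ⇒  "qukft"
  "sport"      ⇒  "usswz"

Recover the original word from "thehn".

In silent: s→u is +2, i→l is +3, l→p is +4, e→j is +5 — the shift increases by 1 each position. The shift increases by 1 at each position, starting from +2: 2, 3, 4, ….
Undoing it on thehn: t−2=r, h−3=e, e−4=a, h−5=c, n−6=h.

reach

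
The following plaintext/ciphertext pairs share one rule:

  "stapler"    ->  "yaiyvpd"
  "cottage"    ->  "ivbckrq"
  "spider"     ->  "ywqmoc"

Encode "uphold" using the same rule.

awpxvo

The shift increases by 1 at each position, starting from +6: 6, 7, 8, ….
For uphold: u+6=a, p+7=w, h+8=p, o+9=x, l+10=v, d+11=o.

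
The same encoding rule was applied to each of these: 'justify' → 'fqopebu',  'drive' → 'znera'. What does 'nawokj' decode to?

reason

Compare letters: j→f is +22, u→q is +22, s→o is +22 — a constant shift. Every letter moves 22 places later in the alphabet, wrapping around z→a.
Decoding nawokj: n−22=r, a−22=e, w−22=a, o−22=s, k−22=o, j−22=n.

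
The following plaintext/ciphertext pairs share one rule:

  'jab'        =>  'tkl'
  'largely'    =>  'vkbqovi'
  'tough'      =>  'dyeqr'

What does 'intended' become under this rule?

sxdoxnon

Compare letters: j→t is +10, a→k is +10, b→l is +10 — a constant shift. This is a Caesar cipher with shift 10.
On intended: i+10=s, n+10=x, t+10=d, e+10=o, n+10=x, d+10=n, e+10=o, d+10=n.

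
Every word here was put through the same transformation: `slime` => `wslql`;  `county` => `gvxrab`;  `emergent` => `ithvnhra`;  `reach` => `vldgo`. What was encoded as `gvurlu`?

Shifts by position in slime: pos 0: s→w (+4), pos 1: l→s (+7), pos 2: i→l (+3), pos 3: m→q (+4), pos 4: e→l (+7) — repeating every 3. A repeating key of period 3 is used — shifts +4, +7, +3 over and over.
Decoding gvurlu: g−4=c, v−7=o, u−3=r, r−4=n, l−7=e, u−3=r.

corner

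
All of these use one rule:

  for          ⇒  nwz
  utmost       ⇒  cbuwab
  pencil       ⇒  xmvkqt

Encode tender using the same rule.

bmvlmz

Compare letters: f→n is +8, o→w is +8, r→z is +8 — a constant shift. Each letter is shifted forward by 8 in the alphabet (a Caesar shift of +8).
For tender: t+8=b, e+8=m, n+8=v, d+8=l, e+8=m, r+8=z.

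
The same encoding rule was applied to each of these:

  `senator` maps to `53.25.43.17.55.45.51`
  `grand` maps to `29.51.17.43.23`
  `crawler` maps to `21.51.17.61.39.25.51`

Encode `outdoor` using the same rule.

45.57.55.23.45.45.51

The formula is n = 2×(alphabet index, a=1) + 15.
Applying it to outdoor: o=15→45, u=21→57, t=20→55, d=4→23, o=15→45, o=15→45, r=18→51.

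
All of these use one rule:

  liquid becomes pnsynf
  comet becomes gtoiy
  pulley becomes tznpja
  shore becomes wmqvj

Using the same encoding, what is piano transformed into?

Shifts by position in liquid: pos 0: l→p (+4), pos 1: i→n (+5), pos 2: q→s (+2), pos 3: u→y (+4), pos 4: i→n (+5), pos 5: d→f (+2) — repeating every 3. A repeating key of period 3 is used — shifts +4, +5, +2 over and over.
On piano: p+4=t, i+5=n, a+2=c, n+4=r, o+5=t.

tncrt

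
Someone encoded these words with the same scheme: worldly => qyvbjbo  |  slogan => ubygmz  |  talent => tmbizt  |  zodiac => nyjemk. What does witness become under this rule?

w(22)→q(16) and o(14)→y(24) fit y≡25x+12 (mod 26); the inverse of 25 mod 26 is 25. This is an affine cipher: with a=0,…,z=25, each position x becomes (25x+12) mod 26.
Applying it to witness: w(22)→25·22+12≡16=q; i(8)→25·8+12≡4=e; t(19)→25·19+12≡19=t; n(13)→25·13+12≡25=z; e(4)→25·4+12≡8=i; s(18)→25·18+12≡20=u; s(18)→25·18+12≡20=u (all mod 26).

qetziuu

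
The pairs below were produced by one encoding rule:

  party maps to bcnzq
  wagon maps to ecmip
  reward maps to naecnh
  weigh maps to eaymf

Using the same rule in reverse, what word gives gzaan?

p(15)→b(1) and a(0)→c(2) fit y≡19x+2 (mod 26); the inverse of 19 mod 26 is 11. Treating letters as 0–25, the rule is x ↦ 19x + 2 (mod 26).
Reversing it on gzaan: g(6)→11·(6−2)≡18=s; z(25)→11·(25−2)≡19=t; a(0)→11·(0−2)≡4=e; a(0)→11·(0−2)≡4=e; n(13)→11·(13−2)≡17=r (all mod 26).

steer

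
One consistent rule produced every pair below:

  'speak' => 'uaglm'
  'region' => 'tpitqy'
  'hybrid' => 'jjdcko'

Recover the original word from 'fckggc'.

driver

Shifts by position in speak: pos 0: s→u (+2), pos 1: p→a (+11), pos 2: e→g (+2), pos 3: a→l (+11) — repeating every 2. A repeating key of period 2 is used — shifts +2, +11 over and over.
Undoing it on fckggc: f−2=d, c−11=r, k−2=i, g−11=v, g−2=e, c−11=r.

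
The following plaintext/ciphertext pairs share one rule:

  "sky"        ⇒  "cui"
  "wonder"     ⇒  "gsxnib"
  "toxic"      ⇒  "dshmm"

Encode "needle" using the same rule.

xiinvi

The shift depends on letter class: consonant s→c is +10, but vowel o→s is +4. The rule splits by letter class: vowels +4, consonants +10.
On needle: n(cons)+10=x, e(vowel)+4=i, e(vowel)+4=i, d(cons)+10=n, l(cons)+10=v, e(vowel)+4=i.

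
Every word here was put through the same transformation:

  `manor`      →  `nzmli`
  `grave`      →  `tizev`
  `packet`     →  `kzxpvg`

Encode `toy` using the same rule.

glb

This is the alphabet-reversal cipher (Atbash): a becomes z, b becomes y, etc.
On toy: t↔g, o↔l, y↔b.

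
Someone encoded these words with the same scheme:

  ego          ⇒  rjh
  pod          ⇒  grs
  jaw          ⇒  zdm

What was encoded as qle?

The output letters match the input read backwards, each shifted +3: ego reversed is oge. Read the word backwards and shift each letter +3.
Decoding qle: shift back: q−3=n, l−3=i, e−3=b → nib; then reverse → bin.

bin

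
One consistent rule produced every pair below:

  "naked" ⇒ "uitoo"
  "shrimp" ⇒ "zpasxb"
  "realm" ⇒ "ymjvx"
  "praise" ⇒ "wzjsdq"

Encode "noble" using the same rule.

uwkvp

Each letter shifts forward by (position + 7), i.e. 7, 8, 9, … — the shift grows by one for each successive letter.
On noble: n+7=u, o+8=w, b+9=k, l+10=v, e+11=p.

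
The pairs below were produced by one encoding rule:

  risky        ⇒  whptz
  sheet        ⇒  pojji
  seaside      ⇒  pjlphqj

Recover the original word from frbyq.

mound

r(17)→w(22) and i(8)→h(7) fit y≡19x+11 (mod 26); the inverse of 19 mod 26 is 11. Treating letters as 0–25, the rule is x ↦ 19x + 11 (mod 26).
Reversing it on frbyq: f(5)→11·(5−11)≡12=m; r(17)→11·(17−11)≡14=o; b(1)→11·(1−11)≡20=u; y(24)→11·(24−11)≡13=n; q(16)→11·(16−11)≡3=d (all mod 26).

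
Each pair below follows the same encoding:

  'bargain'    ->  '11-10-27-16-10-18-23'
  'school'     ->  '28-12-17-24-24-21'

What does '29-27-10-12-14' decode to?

trace

b is letter #2 and maps to 11: an offset of 9. Each letter is replaced by its alphabet position (a=1..z=26) + 9.
Undoing it on 29-27-10-12-14: 29→(29−9)÷1=20=t, 27→(27−9)÷1=18=r, 10→(10−9)÷1=1=a, 12→(12−9)÷1=3=c, 14→(14−9)÷1=5=e.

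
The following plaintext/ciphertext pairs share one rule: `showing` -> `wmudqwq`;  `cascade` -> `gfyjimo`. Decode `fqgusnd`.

The shift increases by 1 at each position, starting from +4: 4, 5, 6, ….
Reversing it on fqgusnd: f−4=b, q−5=l, g−6=a, u−7=n, s−8=k, n−9=e, d−10=t.

blanket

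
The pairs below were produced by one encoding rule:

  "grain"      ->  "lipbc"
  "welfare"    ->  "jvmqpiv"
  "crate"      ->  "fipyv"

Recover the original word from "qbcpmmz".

finally

g(6)→l(11) and r(17)→i(8) fit y≡21x+15 (mod 26); the inverse of 21 mod 26 is 5. Each letter's alphabet position (a=0..z=25) is mapped through 21·x+15 mod 26 — an affine cipher.
Undoing it on qbcpmmz: q(16)→5·(16−15)≡5=f; b(1)→5·(1−15)≡8=i; c(2)→5·(2−15)≡13=n; p(15)→5·(15−15)≡0=a; m(12)→5·(12−15)≡11=l; m(12)→5·(12−15)≡11=l; z(25)→5·(25−15)≡24=y (all mod 26).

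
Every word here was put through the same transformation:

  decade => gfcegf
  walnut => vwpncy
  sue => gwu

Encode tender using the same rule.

The word is reversed, then every letter is shifted forward by 2.
Applying it to tender: reverse → rednet; then shift: r+2=t, e+2=g, d+2=f, n+2=p, e+2=g, t+2=v.

tgfpgv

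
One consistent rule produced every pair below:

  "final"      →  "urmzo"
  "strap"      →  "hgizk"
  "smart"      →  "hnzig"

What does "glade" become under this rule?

Each pair mirrors across the alphabet (f↔u, i↔r, n↔m): positions sum to 25. Letters are reflected about the middle of the alphabet (position → 25−position): Atbash.
For glade: g↔t, l↔o, a↔z, d↔w, e↔v.

tozwv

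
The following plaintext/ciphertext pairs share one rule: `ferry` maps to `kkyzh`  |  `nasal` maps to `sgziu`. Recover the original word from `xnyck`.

In ferry: f→k is +5, e→k is +6, r→y is +7, r→z is +8 — the shift increases by 1 each position. The shift increases by 1 at each position, starting from +5: 5, 6, 7, ….
Reversing it on xnyck: x−5=s, n−6=h, y−7=r, c−8=u, k−9=b.

shrub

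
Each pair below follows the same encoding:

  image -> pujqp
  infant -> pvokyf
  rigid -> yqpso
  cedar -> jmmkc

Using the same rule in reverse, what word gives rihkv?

kayak

In image: i→p is +7, m→u is +8, a→j is +9, g→q is +10 — the shift increases by 1 each position. Each letter shifts forward by (position + 7), i.e. 7, 8, 9, … — the shift grows by one for each successive letter.
Decoding rihkv: r−7=k, i−8=a, h−9=y, k−10=a, v−11=k.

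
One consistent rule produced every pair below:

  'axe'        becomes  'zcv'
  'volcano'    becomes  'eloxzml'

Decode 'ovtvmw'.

Each pair mirrors across the alphabet (a↔z, x↔c, e↔v): positions sum to 25. Each letter is replaced by its mirror in the alphabet: a↔z, b↔y, c↔x, and so on (the Atbash cipher).
Reversing it on ovtvmw: o↔l, v↔e, t↔g, v↔e, m↔n, w↔d.

legend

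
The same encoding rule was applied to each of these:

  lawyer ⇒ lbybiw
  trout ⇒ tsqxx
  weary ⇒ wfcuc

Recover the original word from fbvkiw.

father

The shift increases by 1 at each position, starting from +0: 0, 1, 2, ….
Decoding fbvkiw: f−0=f, b−1=a, v−2=t, k−3=h, i−4=e, w−5=r.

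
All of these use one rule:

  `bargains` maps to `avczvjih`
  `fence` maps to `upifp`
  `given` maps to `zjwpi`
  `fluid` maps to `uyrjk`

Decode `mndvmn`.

b(1)→a(0) and a(0)→v(21) fit y≡5x+21 (mod 26); the inverse of 5 mod 26 is 21. Treating letters as 0–25, the rule is x ↦ 5x + 21 (mod 26).
Reversing it on mndvmn: m(12)→21·(12−21)≡19=t; n(13)→21·(13−21)≡14=o; d(3)→21·(3−21)≡12=m; v(21)→21·(21−21)≡0=a; m(12)→21·(12−21)≡19=t; n(13)→21·(13−21)≡14=o (all mod 26).

tomato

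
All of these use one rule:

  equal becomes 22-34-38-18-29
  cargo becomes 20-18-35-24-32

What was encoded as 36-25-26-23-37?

e is letter #5 and maps to 22: an offset of 17. Letters become their 1-based position plus 17 (so a→18, b→19, …).
Reversing it on 36-25-26-23-37: 36→(36−17)÷1=19=s, 25→(25−17)÷1=8=h, 26→(26−17)÷1=9=i, 23→(23−17)÷1=6=f, 37→(37−17)÷1=20=t.

shift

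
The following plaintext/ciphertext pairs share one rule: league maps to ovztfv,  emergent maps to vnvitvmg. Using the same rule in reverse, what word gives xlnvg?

Each pair mirrors across the alphabet (l↔o, e↔v, a↔z): positions sum to 25. This is the alphabet-reversal cipher (Atbash): a becomes z, b becomes y, etc.
Undoing it on xlnvg: x↔c, l↔o, n↔m, v↔e, g↔t.

comet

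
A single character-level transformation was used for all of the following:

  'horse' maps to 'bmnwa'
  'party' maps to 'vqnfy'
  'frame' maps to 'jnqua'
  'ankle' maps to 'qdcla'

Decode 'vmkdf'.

point

Each letter's alphabet position (a=0..z=25) is mapped through 9·x+16 mod 26 — an affine cipher.
Decoding vmkdf: v(21)→3·(21−16)≡15=p; m(12)→3·(12−16)≡14=o; k(10)→3·(10−16)≡8=i; d(3)→3·(3−16)≡13=n; f(5)→3·(5−16)≡19=t (all mod 26).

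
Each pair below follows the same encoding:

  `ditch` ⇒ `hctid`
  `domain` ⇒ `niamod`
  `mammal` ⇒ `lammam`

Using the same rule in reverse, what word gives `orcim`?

It's just the letters in reverse order.
Reversing it on orcim: then reverse → micro.

micro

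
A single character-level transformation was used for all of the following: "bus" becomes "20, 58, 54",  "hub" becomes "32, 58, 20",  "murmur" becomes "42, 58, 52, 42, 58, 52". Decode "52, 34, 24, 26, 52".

With a=1..z=26, the number is 2·pos + 16.
Reversing it on 52, 34, 24, 26, 52: 52→(52−16)÷2=18=r, 34→(34−16)÷2=9=i, 24→(24−16)÷2=4=d, 26→(26−16)÷2=5=e, 52→(52−16)÷2=18=r.

rider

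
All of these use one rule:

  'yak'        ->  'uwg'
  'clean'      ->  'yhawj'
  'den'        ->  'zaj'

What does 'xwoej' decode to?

basin

Compare letters: y→u is +22, a→w is +22, k→g is +22 — a constant shift. This is a Caesar cipher with shift 22.
Decoding xwoej: x−22=b, w−22=a, o−22=s, e−22=i, j−22=n.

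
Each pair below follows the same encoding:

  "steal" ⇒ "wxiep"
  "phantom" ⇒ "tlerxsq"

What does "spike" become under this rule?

wtmoi

It's a constant shift of +4 (ROT4).
Applying it to spike: s+4=w, p+4=t, i+4=m, k+4=o, e+4=i.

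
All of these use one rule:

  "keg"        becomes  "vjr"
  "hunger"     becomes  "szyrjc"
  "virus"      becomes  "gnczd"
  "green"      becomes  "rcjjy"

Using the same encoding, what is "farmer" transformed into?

The shift depends on letter class: consonant k→v is +11, but vowel e→j is +5. Vowels shift forward by 5 and consonants shift forward by 11.
Applying it to farmer: f(cons)+11=q, a(vowel)+5=f, r(cons)+11=c, m(cons)+11=x, e(vowel)+5=j, r(cons)+11=c.

qfcxjc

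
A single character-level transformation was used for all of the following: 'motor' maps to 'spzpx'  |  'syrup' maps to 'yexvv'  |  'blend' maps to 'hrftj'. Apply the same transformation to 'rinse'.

The shift depends on letter class: consonant m→s is +6, but vowel o→p is +1. The rule splits by letter class: vowels +1, consonants +6.
Applying it to rinse: r(cons)+6=x, i(vowel)+1=j, n(cons)+6=t, s(cons)+6=y, e(vowel)+1=f.

xjtyf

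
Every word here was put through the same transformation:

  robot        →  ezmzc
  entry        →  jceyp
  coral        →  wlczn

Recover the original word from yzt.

ion

Two steps: reverse the string, then apply a Caesar shift of +11.
Decoding yzt: shift back: y−11=n, z−11=o, t−11=i → noi; then reverse → ion.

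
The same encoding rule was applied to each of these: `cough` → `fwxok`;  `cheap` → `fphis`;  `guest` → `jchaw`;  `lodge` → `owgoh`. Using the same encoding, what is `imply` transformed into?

Shifts by position in cough: pos 0: c→f (+3), pos 1: o→w (+8), pos 2: u→x (+3), pos 3: g→o (+8) — repeating every 2. A repeating key of period 2 is used — shifts +3, +8 over and over.
For imply: i+3=l, m+8=u, p+3=s, l+8=t, y+3=b.

lustb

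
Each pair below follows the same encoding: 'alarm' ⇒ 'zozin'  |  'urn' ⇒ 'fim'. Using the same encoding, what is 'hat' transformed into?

Each pair mirrors across the alphabet (a↔z, l↔o, a↔z): positions sum to 25. Letters are reflected about the middle of the alphabet (position → 25−position): Atbash.
On hat: h↔s, a↔z, t↔g.

szg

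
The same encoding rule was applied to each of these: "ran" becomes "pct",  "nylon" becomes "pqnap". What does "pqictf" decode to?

dragon

The output letters match the input read backwards, each shifted +2: ran reversed is nar. Two steps: reverse the string, then apply a Caesar shift of +2.
Undoing it on pqictf: shift back: p−2=n, q−2=o, i−2=g, c−2=a, t−2=r, f−2=d → nogard; then reverse → dragon.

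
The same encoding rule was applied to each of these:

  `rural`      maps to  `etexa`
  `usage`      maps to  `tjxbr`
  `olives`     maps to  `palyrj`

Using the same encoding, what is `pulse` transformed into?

utajr

This is an affine cipher: with a=0,…,z=25, each position x becomes (5x+23) mod 26.
For pulse: p(15)→5·15+23≡20=u; u(20)→5·20+23≡19=t; l(11)→5·11+23≡0=a; s(18)→5·18+23≡9=j; e(4)→5·4+23≡17=r (all mod 26).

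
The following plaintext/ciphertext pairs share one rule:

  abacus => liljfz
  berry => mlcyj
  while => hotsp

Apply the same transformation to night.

Shifts by position in abacus: pos 0: a→l (+11), pos 1: b→i (+7), pos 2: a→l (+11), pos 3: c→j (+7) — repeating every 2. It's a Vigenère-style cipher with numeric key [11,7]: position i shifts by key[i mod 2].
On night: n+11=y, i+7=p, g+11=r, h+7=o, t+11=e.

yproe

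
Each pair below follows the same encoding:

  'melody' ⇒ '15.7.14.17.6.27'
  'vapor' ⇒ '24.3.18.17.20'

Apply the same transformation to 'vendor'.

m is letter #13 and maps to 15: an offset of 2. Each letter is replaced by its alphabet position (a=1..z=26) + 2.
Applying it to vendor: v=22→24, e=5→7, n=14→16, d=4→6, o=15→17, r=18→20.

24.7.16.6.17.20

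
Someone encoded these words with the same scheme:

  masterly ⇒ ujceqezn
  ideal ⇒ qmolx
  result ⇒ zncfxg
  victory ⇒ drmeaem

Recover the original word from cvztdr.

Each letter shifts forward by (position + 8), i.e. 8, 9, 10, … — the shift grows by one for each successive letter.
Reversing it on cvztdr: c−8=u, v−9=m, z−10=p, t−11=i, d−12=r, r−13=e.

umpire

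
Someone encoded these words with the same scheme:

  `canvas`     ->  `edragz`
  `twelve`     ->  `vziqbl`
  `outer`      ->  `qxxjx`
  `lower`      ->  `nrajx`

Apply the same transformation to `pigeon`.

rlkjuu

In canvas: c→e is +2, a→d is +3, n→r is +4, v→a is +5 — the shift increases by 1 each position. Each letter shifts forward by (position + 2), i.e. 2, 3, 4, … — the shift grows by one for each successive letter.
Applying it to pigeon: p+2=r, i+3=l, g+4=k, e+5=j, o+6=u, n+7=u.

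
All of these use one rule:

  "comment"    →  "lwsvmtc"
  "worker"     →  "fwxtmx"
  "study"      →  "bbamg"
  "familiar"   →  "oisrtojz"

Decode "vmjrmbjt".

Shifts by position in comment: pos 0: c→l (+9), pos 1: o→w (+8), pos 2: m→s (+6), pos 3: m→v (+9), pos 4: e→m (+8), pos 5: n→t (+6) — repeating every 3. A repeating key of period 3 is used — shifts +9, +8, +6 over and over.
Undoing it on vmjrmbjt: v−9=m, m−8=e, j−6=d, r−9=i, m−8=e, b−6=v, j−9=a, t−8=l.

medieval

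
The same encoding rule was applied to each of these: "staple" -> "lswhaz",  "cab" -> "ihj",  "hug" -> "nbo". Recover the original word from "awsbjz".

sculpt

Read the word backwards and shift each letter +7.
Decoding awsbjz: shift back: a−7=t, w−7=p, s−7=l, b−7=u, j−7=c, z−7=s → tplucs; then reverse → sculpt.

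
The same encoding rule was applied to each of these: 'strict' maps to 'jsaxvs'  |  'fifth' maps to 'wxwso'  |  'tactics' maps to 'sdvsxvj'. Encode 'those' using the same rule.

This is an affine cipher: with a=0,…,z=25, each position x becomes (9x+3) mod 26.
On those: t(19)→9·19+3≡18=s; h(7)→9·7+3≡14=o; o(14)→9·14+3≡25=z; s(18)→9·18+3≡9=j; e(4)→9·4+3≡13=n (all mod 26).

sozjn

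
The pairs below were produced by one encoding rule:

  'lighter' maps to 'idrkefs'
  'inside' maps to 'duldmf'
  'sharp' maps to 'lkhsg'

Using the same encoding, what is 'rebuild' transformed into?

This is an affine cipher: with a=0,…,z=25, each position x becomes (19x+7) mod 26.
On rebuild: r(17)→19·17+7≡18=s; e(4)→19·4+7≡5=f; b(1)→19·1+7≡0=a; u(20)→19·20+7≡23=x; i(8)→19·8+7≡3=d; l(11)→19·11+7≡8=i; d(3)→19·3+7≡12=m (all mod 26).

sfaxdim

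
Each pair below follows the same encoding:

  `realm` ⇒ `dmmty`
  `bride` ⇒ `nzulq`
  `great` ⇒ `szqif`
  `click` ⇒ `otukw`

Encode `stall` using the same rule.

ebmtx

Shifts by position in realm: pos 0: r→d (+12), pos 1: e→m (+8), pos 2: a→m (+12), pos 3: l→t (+8) — repeating every 2. The shifts repeat in a cycle of length 2: positions 0,1,… shift by +12, +8, then the pattern repeats.
On stall: s+12=e, t+8=b, a+12=m, l+8=t, l+12=x.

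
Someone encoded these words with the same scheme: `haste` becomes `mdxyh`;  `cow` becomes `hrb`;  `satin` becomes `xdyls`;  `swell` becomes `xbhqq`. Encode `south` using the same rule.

The shift depends on letter class: consonant h→m is +5, but vowel a→d is +3. The rule splits by letter class: vowels +3, consonants +5.
On south: s(cons)+5=x, o(vowel)+3=r, u(vowel)+3=x, t(cons)+5=y, h(cons)+5=m.

xrxym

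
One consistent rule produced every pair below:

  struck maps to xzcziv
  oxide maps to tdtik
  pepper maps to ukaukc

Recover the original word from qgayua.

Shifts by position in struck: pos 0: s→x (+5), pos 1: t→z (+6), pos 2: r→c (+11), pos 3: u→z (+5), pos 4: c→i (+6), pos 5: k→v (+11) — repeating every 3. The shifts repeat in a cycle of length 3: positions 0,1,… shift by +5, +6, +11, then the pattern repeats.
Undoing it on qgayua: q−5=l, g−6=a, a−11=p, y−5=t, u−6=o, a−11=p.

laptop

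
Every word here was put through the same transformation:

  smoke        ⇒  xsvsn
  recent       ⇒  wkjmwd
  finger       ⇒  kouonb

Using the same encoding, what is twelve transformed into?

yclteo

In smoke: s→x is +5, m→s is +6, o→v is +7, k→s is +8 — the shift increases by 1 each position. Each letter shifts forward by (position + 5), i.e. 5, 6, 7, … — the shift grows by one for each successive letter.
Applying it to twelve: t+5=y, w+6=c, e+7=l, l+8=t, v+9=e, e+10=o.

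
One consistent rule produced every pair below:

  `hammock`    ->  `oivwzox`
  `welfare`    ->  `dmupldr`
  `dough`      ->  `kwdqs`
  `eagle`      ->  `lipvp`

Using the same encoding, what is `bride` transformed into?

In hammock: h→o is +7, a→i is +8, m→v is +9, m→w is +10 — the shift increases by 1 each position. Each letter shifts forward by (position + 7), i.e. 7, 8, 9, … — the shift grows by one for each successive letter.
On bride: b+7=i, r+8=z, i+9=r, d+10=n, e+11=p.

izrnp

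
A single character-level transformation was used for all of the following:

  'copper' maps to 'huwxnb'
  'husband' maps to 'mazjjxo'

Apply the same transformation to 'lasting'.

In copper: c→h is +5, o→u is +6, p→w is +7, p→x is +8 — the shift increases by 1 each position. Letter i (0-indexed) is shifted by i+5, so successive shifts are 5, 6, 7, ….
For lasting: l+5=q, a+6=g, s+7=z, t+8=b, i+9=r, n+10=x, g+11=r.

qgzbrxr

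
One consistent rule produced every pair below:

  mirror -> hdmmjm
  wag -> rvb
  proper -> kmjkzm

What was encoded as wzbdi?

It's a constant shift of +21 (ROT21).
Reversing it on wzbdi: w−21=b, z−21=e, b−21=g, d−21=i, i−21=n.

begin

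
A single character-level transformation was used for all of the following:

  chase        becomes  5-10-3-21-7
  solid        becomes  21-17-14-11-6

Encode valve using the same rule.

Letters become their 1-based position plus 2 (so a→3, b→4, …).
For valve: v=22→24, a=1→3, l=12→14, v=22→24, e=5→7.

24-3-14-24-7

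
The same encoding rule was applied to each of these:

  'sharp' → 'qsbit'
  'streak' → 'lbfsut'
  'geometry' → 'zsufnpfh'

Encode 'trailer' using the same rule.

sfmjbsu

Read the word backwards and shift each letter +1.
For trailer: reverse → reliart; then shift: r+1=s, e+1=f, l+1=m, i+1=j, a+1=b, r+1=s, t+1=u.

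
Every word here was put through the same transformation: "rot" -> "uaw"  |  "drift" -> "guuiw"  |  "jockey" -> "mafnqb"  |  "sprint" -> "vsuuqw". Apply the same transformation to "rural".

ugumo

The shift depends on letter class: consonant r→u is +3, but vowel o→a is +12. Vowels shift forward by 12 and consonants shift forward by 3.
On rural: r(cons)+3=u, u(vowel)+12=g, r(cons)+3=u, a(vowel)+12=m, l(cons)+3=o.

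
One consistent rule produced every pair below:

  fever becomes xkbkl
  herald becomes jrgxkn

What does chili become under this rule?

oroni

Read the word backwards and shift each letter +6.
On chili: reverse → ilihc; then shift: i+6=o, l+6=r, i+6=o, h+6=n, c+6=i.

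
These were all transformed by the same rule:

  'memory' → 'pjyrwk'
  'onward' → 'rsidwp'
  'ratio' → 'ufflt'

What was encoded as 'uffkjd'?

A repeating key of period 3 is used — shifts +3, +5, +12 over and over.
Reversing it on uffkjd: u−3=r, f−5=a, f−12=t, k−3=h, j−5=e, d−12=r.

rather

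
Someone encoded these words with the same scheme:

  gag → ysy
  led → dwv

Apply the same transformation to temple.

Compare letters: g→y is +18, a→s is +18, g→y is +18 — a constant shift. Every letter moves 18 places later in the alphabet, wrapping around z→a.
For temple: t+18=l, e+18=w, m+18=e, p+18=h, l+18=d, e+18=w.

lwehdw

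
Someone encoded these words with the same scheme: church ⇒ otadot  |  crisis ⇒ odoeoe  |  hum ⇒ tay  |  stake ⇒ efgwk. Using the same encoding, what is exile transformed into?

kjoxk

The shift depends on letter class: consonant c→o is +12, but vowel u→a is +6. Two shifts are in play — +6 for a/e/i/o/u, +12 for every other letter.
Applying it to exile: e(vowel)+6=k, x(cons)+12=j, i(vowel)+6=o, l(cons)+12=x, e(vowel)+6=k.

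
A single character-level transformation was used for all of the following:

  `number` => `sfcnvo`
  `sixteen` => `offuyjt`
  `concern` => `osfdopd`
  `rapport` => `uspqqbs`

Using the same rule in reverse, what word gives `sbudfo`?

The output letters match the input read backwards, each shifted +1: number reversed is rebmun. Read the word backwards and shift each letter +1.
Undoing it on sbudfo: shift back: s−1=r, b−1=a, u−1=t, d−1=c, f−1=e, o−1=n → ratcen; then reverse → nectar.

nectar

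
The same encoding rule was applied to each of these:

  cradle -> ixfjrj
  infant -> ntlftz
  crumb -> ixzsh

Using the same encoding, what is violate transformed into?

The shift depends on letter class: consonant c→i is +6, but vowel a→f is +5. The rule splits by letter class: vowels +5, consonants +6.
On violate: v(cons)+6=b, i(vowel)+5=n, o(vowel)+5=t, l(cons)+6=r, a(vowel)+5=f, t(cons)+6=z, e(vowel)+5=j.

bntrfzj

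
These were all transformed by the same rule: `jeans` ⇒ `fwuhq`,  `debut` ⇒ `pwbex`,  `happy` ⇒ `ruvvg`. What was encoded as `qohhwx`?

j(9)→f(5) and e(4)→w(22) fit y≡7x+20 (mod 26); the inverse of 7 mod 26 is 15. Treating letters as 0–25, the rule is x ↦ 7x + 20 (mod 26).
Decoding qohhwx: q(16)→15·(16−20)≡18=s; o(14)→15·(14−20)≡14=o; h(7)→15·(7−20)≡13=n; h(7)→15·(7−20)≡13=n; w(22)→15·(22−20)≡4=e; x(23)→15·(23−20)≡19=t (all mod 26).

sonnet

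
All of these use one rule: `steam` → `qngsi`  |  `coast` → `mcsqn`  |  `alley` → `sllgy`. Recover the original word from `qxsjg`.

shade

s(18)→q(16) and t(19)→n(13) fit y≡23x+18 (mod 26); the inverse of 23 mod 26 is 17. Treating letters as 0–25, the rule is x ↦ 23x + 18 (mod 26).
Reversing it on qxsjg: q(16)→17·(16−18)≡18=s; x(23)→17·(23−18)≡7=h; s(18)→17·(18−18)≡0=a; j(9)→17·(9−18)≡3=d; g(6)→17·(6−18)≡4=e (all mod 26).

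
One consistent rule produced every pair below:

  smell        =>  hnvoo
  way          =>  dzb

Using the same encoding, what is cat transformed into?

xzg

Each pair mirrors across the alphabet (s↔h, m↔n, e↔v): positions sum to 25. Each letter is replaced by its mirror in the alphabet: a↔z, b↔y, c↔x, and so on (the Atbash cipher).
For cat: c↔x, a↔z, t↔g.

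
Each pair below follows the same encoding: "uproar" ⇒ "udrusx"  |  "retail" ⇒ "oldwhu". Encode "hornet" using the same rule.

The output letters match the input read backwards, each shifted +3: uproar reversed is raorpu. The word is reversed, then every letter is shifted forward by 3.
On hornet: reverse → tenroh; then shift: t+3=w, e+3=h, n+3=q, r+3=u, o+3=r, h+3=k.

whqurk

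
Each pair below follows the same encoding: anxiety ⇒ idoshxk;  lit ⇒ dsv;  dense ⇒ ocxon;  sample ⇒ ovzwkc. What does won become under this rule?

The output letters match the input read backwards, each shifted +10: anxiety reversed is yteixna. The word is reversed, then every letter is shifted forward by 10.
On won: reverse → now; then shift: n+10=x, o+10=y, w+10=g.

xyg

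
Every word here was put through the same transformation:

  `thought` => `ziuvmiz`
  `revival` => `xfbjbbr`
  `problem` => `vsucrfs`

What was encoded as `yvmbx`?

sugar

Shifts by position in thought: pos 0: t→z (+6), pos 1: h→i (+1), pos 2: o→u (+6), pos 3: u→v (+1) — repeating every 2. It's a Vigenère-style cipher with numeric key [6,1]: position i shifts by key[i mod 2].
Decoding yvmbx: y−6=s, v−1=u, m−6=g, b−1=a, x−6=r.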